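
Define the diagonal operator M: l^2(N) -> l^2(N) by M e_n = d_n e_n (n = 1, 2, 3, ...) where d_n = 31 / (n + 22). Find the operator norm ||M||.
||M|| = 31/23 (attained at n = 1)

For M diagonal, ||M|| = sup_n |d_n| = sup_n 31/(n + 22). This is positive and strictly decreasing in n, so the supremum is attained at n = 1: d_1 = 31/(1 + 22) = 31/23. Hence ||M|| = 31/23.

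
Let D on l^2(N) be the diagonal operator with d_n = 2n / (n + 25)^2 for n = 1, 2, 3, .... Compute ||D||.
||D|| = 1/50 (attained at n = 25)

For D diagonal, ||D|| = sup_n |d_n|. Treat f(x) = 2x / (x + 25)^2 for real x > 0. By the quotient rule, f'(x) = 2(25 - x)/(x + 25)^3, which is positive for x < 25 and negative for x > 25. So f has a unique maximum at x = 25, and since 25 is a positive integer, the supremum over n ≥ 1 is attained at n = 25: d_25 = 2·25/(25 + 25)^2 = 2·25/2500 = 1/50. Hence ||D|| = 1/50.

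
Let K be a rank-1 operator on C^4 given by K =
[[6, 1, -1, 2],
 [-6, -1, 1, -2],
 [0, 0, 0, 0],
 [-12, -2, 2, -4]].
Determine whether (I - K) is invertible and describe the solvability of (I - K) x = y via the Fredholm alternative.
(I - K) is singular (det(I - K) = 0, i.e. 1 ∈ sigma(K)). (I - K) x = y is solvable iff y ⊥ ker((I - K)^*) = span{(6, 1, -1, 2)}, i.e. iff 6y_1 + y_2 - y_3 + 2y_4 = 0. When solvable, the solutions are x = y + c·(1, -1, 0, -2), c arbitrary (ker(I - K) = span{(1, -1, 0, -2)}, dimension 1).

K has rank 1, so it is an outer product K = u v^T: every row of K is a multiple of one row vector. Reading off the entries, u = (1, -1, 0, -2) and v = (6, 1, -1, 2) (row i of K equals u_i·v^T). A rank-one matrix u v^T satisfies K u = u (v·u) and kills the (3)-dimensional subspace v^⊥, so its characteristic polynomial is lambda^3 (lambda - v·u) with v·u = tr K = 1. Hence the eigenvalues of I - K are 1 (multiplicity 3) and 1 - (1) = 0, so det(I - K) = 0. (Direct check: I - K =
[[-5, -1, 1, -2],
 [6, 2, -1, 2],
 [0, 0, 1, 0],
 [12, 2, -2, 5]]
has determinant 0.) So 1 is an eigenvalue of K and (I - K) is not invertible. The finite-dimensional Fredholm alternative says: either (I - K) is invertible, or ker(I - K) ≠ {0} and then range(I - K) = ker((I - K)^*)^⊥, with dim ker(I - K) = dim ker((I - K)^*). We are in the second case, so we need both kernels. Kernel of I - K: (I - K) u = u - u (v·u) = u - u = 0, so ker(I - K) = span{u} = span{(1, -1, 0, -2)} (it is exactly 1-dimensional because rank(I - K) = 3). Kernel of the adjoint: K is real, so (I - K)^* = I - K^T = I - v u^T, and (I - v u^T) v = v - v (u·v) = 0; hence ker((I - K)^*) = span{v} = span{(6, 1, -1, 2)}. Therefore (I - K) x = y is solvable iff <y, v> = 0, i.e. iff 6y_1 + y_2 - y_3 + 2y_4 = 0. When this holds, K y = u (v·y) = 0, so (I - K) y = y and x = y is a particular solution; the full solution set is the line x = y + c·u = y + c·(1, -1, 0, -2), c ∈ C.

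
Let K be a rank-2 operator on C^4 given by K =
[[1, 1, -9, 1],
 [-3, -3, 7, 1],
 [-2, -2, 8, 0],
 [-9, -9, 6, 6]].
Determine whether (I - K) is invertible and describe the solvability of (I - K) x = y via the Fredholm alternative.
(I - K) is invertible (det(I - K) = 23 ≠ 0), so for every y in C^4 the equation (I - K) x = y has a unique solution.

K has rank 2 and factors as K = U V^T = u1 v1^T + u2 v2^T with u1 = (-3, 1, 2, -3), v1 = (1, 1, 1, -1), u2 = (2, -2, -2, -3), v2 = (2, 2, -3, -1) (multiplying out reproduces the displayed K). The nonzero eigenvalues of U V^T coincide with those of the 2 x 2 matrix G = V^T U = [[v1·u1, v1·u2], [v2·u1, v2·u2]] = [[3, 1], [-7, 9]], and by the Sylvester determinant identity det(I_4 - U V^T) = det(I_2 - V^T U) = det([[-2, -1], [7, -8]]) = (-2)(-8) - (-1)(7) = 23. (Direct check: I - K =
[[0, -1, 9, -1],
 [3, 4, -7, -1],
 [2, 2, -7, 0],
 [9, 9, -6, -5]]
has determinant 23.) The finite-dimensional Fredholm alternative says: either (I - K) is invertible, or ker(I - K) ≠ {0} and then range(I - K) = ker((I - K)^*)^⊥, with dim ker(I - K) = dim ker((I - K)^*). Since det(I - K) ≠ 0, 1 is not an eigenvalue of K and ker(I - K) = {0}, so we are in the first case: for every y there is a unique x = (I - K)^(-1) y. (Explicitly, by the Woodbury identity, (I - U V^T)^(-1) = I + U (I_2 - G)^(-1) V^T.)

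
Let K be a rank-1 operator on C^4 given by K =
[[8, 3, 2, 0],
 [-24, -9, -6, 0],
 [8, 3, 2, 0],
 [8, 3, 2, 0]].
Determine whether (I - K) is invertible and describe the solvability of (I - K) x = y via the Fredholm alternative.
(I - K) is singular (det(I - K) = 0, i.e. 1 ∈ sigma(K)). (I - K) x = y is solvable iff y ⊥ ker((I - K)^*) = span{(8, 3, 2, 0)}, i.e. iff 8y_1 + 3y_2 + 2y_3 = 0. When solvable, the solutions are x = y + c·(1, -3, 1, 1), c arbitrary (ker(I - K) = span{(1, -3, 1, 1)}, dimension 1).

K has rank 1, so it is an outer product K = u v^T: every row of K is a multiple of one row vector. Reading off the entries, u = (1, -3, 1, 1) and v = (8, 3, 2, 0) (row i of K equals u_i·v^T). A rank-one matrix u v^T satisfies K u = u (v·u) and kills the (3)-dimensional subspace v^⊥, so its characteristic polynomial is lambda^3 (lambda - v·u) with v·u = tr K = 1. Hence the eigenvalues of I - K are 1 (multiplicity 3) and 1 - (1) = 0, so det(I - K) = 0. (Direct check: I - K =
[[-7, -3, -2, 0],
 [24, 10, 6, 0],
 [-8, -3, -1, 0],
 [-8, -3, -2, 1]]
has determinant 0.) So 1 is an eigenvalue of K and (I - K) is not invertible. The finite-dimensional Fredholm alternative says: either (I - K) is invertible, or ker(I - K) ≠ {0} and then range(I - K) = ker((I - K)^*)^⊥, with dim ker(I - K) = dim ker((I - K)^*). We are in the second case, so we need both kernels. Kernel of I - K: (I - K) u = u - u (v·u) = u - u = 0, so ker(I - K) = span{u} = span{(1, -3, 1, 1)} (it is exactly 1-dimensional because rank(I - K) = 3). Kernel of the adjoint: K is real, so (I - K)^* = I - K^T = I - v u^T, and (I - v u^T) v = v - v (u·v) = 0; hence ker((I - K)^*) = span{v} = span{(8, 3, 2, 0)}. Therefore (I - K) x = y is solvable iff <y, v> = 0, i.e. iff 8y_1 + 3y_2 + 2y_3 = 0. When this holds, K y = u (v·y) = 0, so (I - K) y = y and x = y is a particular solution; the full solution set is the line x = y + c·u = y + c·(1, -3, 1, 1), c ∈ C.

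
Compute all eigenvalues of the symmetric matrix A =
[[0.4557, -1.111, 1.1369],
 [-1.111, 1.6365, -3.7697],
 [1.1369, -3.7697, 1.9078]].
sigma(A) ≈ {-2, 0, 6}

A is real symmetric, so its spectrum consists of real eigenvalues. Expanding the characteristic polynomial of the displayed matrix gives
  det(λ I - A) = p(λ) = λ^3 + (-4)λ^2 + (-12)λ + (0).
Solving p(λ) = 0 yields eigenvalues ≈ -2, 0, 6. (A is shown rounded to 4 decimals, so these recover the underlying integer eigenvalues to within that precision.)
Verification: the trace of A = 4 equals the sum of eigenvalues 4, and det(A) ≈ -0.0001 matches the eigenvalue product 0.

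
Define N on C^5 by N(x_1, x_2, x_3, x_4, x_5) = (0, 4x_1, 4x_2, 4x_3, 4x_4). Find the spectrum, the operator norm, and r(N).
sigma(N) = {0}; ||N|| = 4; r(N) = 0. (N is nilpotent with N^5 = 0.)

On C^5, N is a strictly lower-triangular matrix with 4 on the subdiagonal and zeros elsewhere, so its characteristic polynomial is lambda^5 and every eigenvalue is 0: sigma(N) = {0}. For the operator norm, N e_i = 4e_{i+1} for i = 1, ..., 4 and N e_5 = 0, so the singular values of N are 4 (with multiplicity 4) and 0; hence ||N|| = 4. The spectral radius r(N) = max|lambda| = 0. Note ||N|| > r(N) — characteristic of non-normal nilpotent operators. Indeed N^5 = 0.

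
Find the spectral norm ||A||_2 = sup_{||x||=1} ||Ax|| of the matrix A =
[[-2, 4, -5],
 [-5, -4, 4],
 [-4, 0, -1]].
||A||_2 ≈ 8.8346 (= sqrt(largest eigenvalue of A^T A))

||A||_2 = sigma_max(A) = sqrt(lambda_max(A^T A)). Form the symmetric matrix M = A^T A =
[[45, 12, -6],
 [12, 32, -36],
 [-6, -36, 42]].
Its characteristic polynomial (trace, sum of principal 2x2 minors, determinant of M give the coefficients) is
  p(λ) = det(λ I - M) = λ^3 - 119λ^2 + 3198λ - 144.
No integer candidate from the rational root theorem (±divisors of 144) is a root, so the roots are irrational. The cubic discriminant is Δ = 14016247524 > 0, so there are three distinct real roots. p(0) = -144 and p(1) = 2936 have opposite signs, so a root lies in (0, 1); Newton's method refines it to λ ≈ 0.0451. p(40) = 1376 and p(41) = -144 have opposite signs, so a root lies in (40, 41); Newton's method refines it to λ ≈ 40.9051. p(78) = -144 and p(79) = 2858 have opposite signs, so a root lies in (78, 79); Newton's method refines it to λ ≈ 78.0498. Check (Vieta): the three roots sum to 119, matching tr M = 119.
So the eigenvalues of A^T A are ≈ 0.0451, 40.9051, 78.0498 (all ≥ 0, as they must be for A^T A). The largest is λ_max ≈ 78.0498, hence ||A||_2 = sqrt(λ_max) ≈ 8.8346.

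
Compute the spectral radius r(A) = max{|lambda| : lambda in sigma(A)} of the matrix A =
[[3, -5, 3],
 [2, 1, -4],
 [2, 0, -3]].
r(A) = sqrt(20)/2 ≈ 2.2361

The eigenvalues of A are the roots of its characteristic polynomial. With M = A (coefficients from the trace, the sum of principal 2x2 minors, and det A):
  p(λ) = det(λ I - M) = λ^3 - λ^2 - 5λ + 5.
By the rational root theorem any rational root is an integer divisor of 5. Testing λ = 1: p(1) = 1 - 1 - 5 + 5 = 0, so λ = 1 is a root. Dividing out (λ - 1) leaves p(λ) = (λ - 1)(λ^2 - 5). For λ^2 - 5 the discriminant is 20. It is nonnegative but not a perfect square, so the roots are real and irrational: λ = ± sqrt(20)/2 ≈ 2.2361, -2.2361.
Thus the eigenvalues (to 4 decimals) are 2.2361 (modulus 2.2361); -2.2361 (modulus 2.2361); 1 (modulus 1). The spectral radius is the largest modulus: r(A) = sqrt(20)/2 ≈ 2.2361. (Cross-check: r(A) ≤ ||A||_2 ≈ 7.0757; equality holds whenever A is normal, though it can also hold for some non-normal A.)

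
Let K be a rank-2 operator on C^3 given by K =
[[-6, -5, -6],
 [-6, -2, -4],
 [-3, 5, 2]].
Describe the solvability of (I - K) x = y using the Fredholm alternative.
(I - K) is invertible (det(I - K) = -25 ≠ 0), so for every y in C^3 the equation (I - K) x = y has a unique solution.

K has rank 2 and factors as K = U V^T = u1 v1^T + u2 v2^T with u1 = (3, 2, -1), v1 = (-3, -1, -2), u2 = (1, 0, -2), v2 = (3, -2, 0) (multiplying out reproduces the displayed K). The nonzero eigenvalues of U V^T coincide with those of the 2 x 2 matrix G = V^T U = [[v1·u1, v1·u2], [v2·u1, v2·u2]] = [[-9, 1], [5, 3]], and by the Sylvester determinant identity det(I_3 - U V^T) = det(I_2 - V^T U) = det([[10, -1], [-5, -2]]) = (10)(-2) - (-1)(-5) = -25. (Direct check: I - K =
[[7, 5, 6],
 [6, 3, 4],
 [3, -5, -1]]
has determinant -25.) The finite-dimensional Fredholm alternative says: either (I - K) is invertible, or ker(I - K) ≠ {0} and then range(I - K) = ker((I - K)^*)^⊥, with dim ker(I - K) = dim ker((I - K)^*). Since det(I - K) ≠ 0, 1 is not an eigenvalue of K and ker(I - K) = {0}, so we are in the first case: for every y there is a unique x = (I - K)^(-1) y. (Explicitly, by the Woodbury identity, (I - U V^T)^(-1) = I + U (I_2 - G)^(-1) V^T.)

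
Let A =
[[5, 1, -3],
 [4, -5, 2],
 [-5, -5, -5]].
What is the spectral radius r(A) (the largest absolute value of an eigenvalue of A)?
r(A) ≈ 6.8438

The eigenvalues of A are the roots of its characteristic polynomial. With M = A (coefficients from the trace, the sum of principal 2x2 minors, and det A):
  p(λ) = det(λ I - M) = λ^3 + 5λ^2 - 34λ - 320.
No integer candidate from the rational root theorem (±divisors of 320) is a root, so the roots are irrational. The cubic discriminant is Δ = -1439484 < 0, so there is one real root and a complex-conjugate pair. p(6) = -128 and p(7) = 30 have opposite signs, so a root lies in (6, 7); Newton's method refines it to λ ≈ 6.8321. Dividing out (λ - (6.8321)) leaves approximately λ^2 + 11.8321λ + 46.8378. For λ^2 + 11.8321λ + 46.8378 the discriminant is -47.353. It is negative, so the remaining roots are the complex-conjugate pair λ ≈ -5.916 ± 3.4407i. Their product equals the constant term, so |λ|^2 ≈ 46.8378 and |λ| ≈ 6.8438.
Thus the eigenvalues (to 4 decimals) are 6.8321 (modulus 6.8321); -5.916 ± 3.4407i (modulus 6.8438). The spectral radius is the largest modulus: r(A) ≈ 6.8438. (Cross-check: r(A) ≤ ||A||_2 ≈ 9.0341; equality holds whenever A is normal, though it can also hold for some non-normal A.)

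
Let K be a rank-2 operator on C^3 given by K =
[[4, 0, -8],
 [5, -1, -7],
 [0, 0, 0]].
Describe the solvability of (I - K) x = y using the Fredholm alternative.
(I - K) is invertible (det(I - K) = -6 ≠ 0), so for every y in C^3 the equation (I - K) x = y has a unique solution.

K has rank 2 and factors as K = U V^T = u1 v1^T + u2 v2^T with u1 = (-2, -1, 0), v1 = (1, -1, 1), u2 = (2, 2, 0), v2 = (3, -1, -3) (multiplying out reproduces the displayed K). The nonzero eigenvalues of U V^T coincide with those of the 2 x 2 matrix G = V^T U = [[v1·u1, v1·u2], [v2·u1, v2·u2]] = [[-1, 0], [-5, 4]], and by the Sylvester determinant identity det(I_3 - U V^T) = det(I_2 - V^T U) = det([[2, 0], [5, -3]]) = (2)(-3) - (0)(5) = -6. (Direct check: I - K =
[[-3, 0, 8],
 [-5, 2, 7],
 [0, 0, 1]]
has determinant -6.) The finite-dimensional Fredholm alternative says: either (I - K) is invertible, or ker(I - K) ≠ {0} and then range(I - K) = ker((I - K)^*)^⊥, with dim ker(I - K) = dim ker((I - K)^*). Since det(I - K) ≠ 0, 1 is not an eigenvalue of K and ker(I - K) = {0}, so we are in the first case: for every y there is a unique x = (I - K)^(-1) y. (Explicitly, by the Woodbury identity, (I - U V^T)^(-1) = I + U (I_2 - G)^(-1) V^T.)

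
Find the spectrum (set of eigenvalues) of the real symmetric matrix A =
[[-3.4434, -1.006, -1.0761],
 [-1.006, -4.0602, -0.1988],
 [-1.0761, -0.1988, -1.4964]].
sigma(A) ≈ {-5, -3, -1}

A is real symmetric, so its spectrum consists of real eigenvalues. Expanding the characteristic polynomial of the displayed matrix gives
  det(λ I - A) = p(λ) = λ^3 + (9)λ^2 + (23)λ + (15).
Solving p(λ) = 0 yields eigenvalues ≈ -5, -3, -1. (A is shown rounded to 4 decimals, so these recover the underlying integer eigenvalues to within that precision.)
Verification: the trace of A = -9 equals the sum of eigenvalues -9, and det(A) ≈ -14.9993 matches the eigenvalue product -15.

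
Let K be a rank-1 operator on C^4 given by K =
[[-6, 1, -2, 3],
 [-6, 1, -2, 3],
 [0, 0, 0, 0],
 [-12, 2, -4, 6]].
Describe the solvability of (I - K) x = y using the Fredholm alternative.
(I - K) is singular (det(I - K) = 0, i.e. 1 ∈ sigma(K)). (I - K) x = y is solvable iff y ⊥ ker((I - K)^*) = span{(-6, 1, -2, 3)}, i.e. iff -6y_1 + y_2 - 2y_3 + 3y_4 = 0. When solvable, the solutions are x = y + c·(1, 1, 0, 2), c arbitrary (ker(I - K) = span{(1, 1, 0, 2)}, dimension 1).

K has rank 1, so it is an outer product K = u v^T: every row of K is a multiple of one row vector. Reading off the entries, u = (1, 1, 0, 2) and v = (-6, 1, -2, 3) (row i of K equals u_i·v^T). A rank-one matrix u v^T satisfies K u = u (v·u) and kills the (3)-dimensional subspace v^⊥, so its characteristic polynomial is lambda^3 (lambda - v·u) with v·u = tr K = 1. Hence the eigenvalues of I - K are 1 (multiplicity 3) and 1 - (1) = 0, so det(I - K) = 0. (Direct check: I - K =
[[7, -1, 2, -3],
 [6, 0, 2, -3],
 [0, 0, 1, 0],
 [12, -2, 4, -5]]
has determinant 0.) So 1 is an eigenvalue of K and (I - K) is not invertible. The finite-dimensional Fredholm alternative says: either (I - K) is invertible, or ker(I - K) ≠ {0} and then range(I - K) = ker((I - K)^*)^⊥, with dim ker(I - K) = dim ker((I - K)^*). We are in the second case, so we need both kernels. Kernel of I - K: (I - K) u = u - u (v·u) = u - u = 0, so ker(I - K) = span{u} = span{(1, 1, 0, 2)} (it is exactly 1-dimensional because rank(I - K) = 3). Kernel of the adjoint: K is real, so (I - K)^* = I - K^T = I - v u^T, and (I - v u^T) v = v - v (u·v) = 0; hence ker((I - K)^*) = span{v} = span{(-6, 1, -2, 3)}. Therefore (I - K) x = y is solvable iff <y, v> = 0, i.e. iff -6y_1 + y_2 - 2y_3 + 3y_4 = 0. When this holds, K y = u (v·y) = 0, so (I - K) y = y and x = y is a particular solution; the full solution set is the line x = y + c·u = y + c·(1, 1, 0, 2), c ∈ C.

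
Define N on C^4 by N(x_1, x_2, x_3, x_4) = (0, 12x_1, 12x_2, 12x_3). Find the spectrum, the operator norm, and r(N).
sigma(N) = {0}; ||N|| = 12; r(N) = 0. (N is nilpotent with N^4 = 0.)

On C^4, N is a strictly lower-triangular matrix with 12 on the subdiagonal and zeros elsewhere, so its characteristic polynomial is lambda^4 and every eigenvalue is 0: sigma(N) = {0}. For the operator norm, N e_i = 12e_{i+1} for i = 1, ..., 3 and N e_4 = 0, so the singular values of N are 12 (with multiplicity 3) and 0; hence ||N|| = 12. The spectral radius r(N) = max|lambda| = 0. Note ||N|| > r(N) — characteristic of non-normal nilpotent operators. Indeed N^4 = 0.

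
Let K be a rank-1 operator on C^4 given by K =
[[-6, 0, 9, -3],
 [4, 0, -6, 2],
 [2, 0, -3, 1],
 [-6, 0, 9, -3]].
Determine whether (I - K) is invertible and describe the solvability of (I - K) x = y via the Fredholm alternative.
(I - K) is invertible (det(I - K) = 13 ≠ 0), so for every y in C^4 the equation (I - K) x = y has a unique solution.

K has rank 1, so it is an outer product K = u v^T: every row of K is a multiple of one row vector. Reading off the entries, u = (-3, 2, 1, -3) and v = (2, 0, -3, 1) (row i of K equals u_i·v^T). A rank-one matrix u v^T satisfies K u = u (v·u) and kills the (3)-dimensional subspace v^⊥, so its characteristic polynomial is lambda^3 (lambda - v·u) with v·u = tr K = -12. Hence the eigenvalues of I - K are 1 (multiplicity 3) and 1 - (-12) = 13, so det(I - K) = 13. (Direct check: I - K =
[[7, 0, -9, 3],
 [-4, 1, 6, -2],
 [-2, 0, 4, -1],
 [6, 0, -9, 4]]
has determinant 13.) The finite-dimensional Fredholm alternative says: either (I - K) is invertible, or ker(I - K) ≠ {0} and then range(I - K) = ker((I - K)^*)^⊥, with dim ker(I - K) = dim ker((I - K)^*). Since det(I - K) ≠ 0, 1 is not an eigenvalue of K and ker(I - K) = {0}, so we are in the first case: for every y there is a unique x = (I - K)^(-1) y. Explicitly, by the Sherman–Morrison formula, (I - u v^T)^(-1) = I + u v^T/(1 - v·u), i.e. (I - K)^(-1) = I + K/(13).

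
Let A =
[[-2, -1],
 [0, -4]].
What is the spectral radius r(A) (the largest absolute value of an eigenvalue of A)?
r(A) = 4

The eigenvalues of A are the roots of its characteristic polynomial. With M = A (coefficients from the trace and determinant):
  p(λ) = det(λ I - M) = λ^2 + 6λ + 8.
For λ^2 + 6λ + 8 the discriminant is 4. It is a perfect square (2^2), so the roots are rational: λ = (-6 ± 2)/2 = -2, -4.
Thus the eigenvalues (to 4 decimals) are -2 (modulus 2); -4 (modulus 4). The spectral radius is the largest modulus: r(A) = 4. (Cross-check: r(A) ≤ ||A||_2 ≈ 4.1594; equality holds whenever A is normal, though it can also hold for some non-normal A.)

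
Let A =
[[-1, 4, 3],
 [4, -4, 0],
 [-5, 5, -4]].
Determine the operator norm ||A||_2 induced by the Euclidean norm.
||A||_2 ≈ 9.9548 (= sqrt(largest eigenvalue of A^T A))

||A||_2 = sigma_max(A) = sqrt(lambda_max(A^T A)). Form the symmetric matrix M = A^T A =
[[42, -45, 17],
 [-45, 57, -8],
 [17, -8, 25]].
Its characteristic polynomial (trace, sum of principal 2x2 minors, determinant of M give the coefficients) is
  p(λ) = det(λ I - M) = λ^3 - 124λ^2 + 2491λ - 2304.
No integer candidate from the rational root theorem (±divisors of 2304) is a root, so the roots are irrational. The cubic discriminant is Δ = 28677161604 > 0, so there are three distinct real roots. p(0) = -2304 and p(1) = 64 have opposite signs, so a root lies in (0, 1); Newton's method refines it to λ ≈ 0.9715. p(23) = 1560 and p(24) = -120 have opposite signs, so a root lies in (23, 24); Newton's method refines it to λ ≈ 23.9306. p(99) = -720 and p(100) = 6796 have opposite signs, so a root lies in (99, 100); Newton's method refines it to λ ≈ 99.0978. Check (Vieta): the three roots sum to 124, matching tr M = 124.
So the eigenvalues of A^T A are ≈ 0.9715, 23.9306, 99.0978 (all ≥ 0, as they must be for A^T A). The largest is λ_max ≈ 99.0978, hence ||A||_2 = sqrt(λ_max) ≈ 9.9548.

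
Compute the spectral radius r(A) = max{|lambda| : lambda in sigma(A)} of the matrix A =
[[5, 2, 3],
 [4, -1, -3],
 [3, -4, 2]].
r(A) ≈ 6.6921

The eigenvalues of A are the roots of its characteristic polynomial. With M = A (coefficients from the trace, the sum of principal 2x2 minors, and det A):
  p(λ) = det(λ I - M) = λ^3 - 6λ^2 - 26λ + 143.
No integer candidate from the rational root theorem (±divisors of 143) is a root, so the roots are irrational. The cubic discriminant is Δ = 67613 > 0, so there are three distinct real roots. p(-5) = -2 and p(-4) = 87 have opposite signs, so a root lies in (-5, -4); Newton's method refines it to λ ≈ -4.9816. p(4) = 7 and p(5) = -12 have opposite signs, so a root lies in (4, 5); Newton's method refines it to λ ≈ 4.2895. p(6) = -13 and p(7) = 10 have opposite signs, so a root lies in (6, 7); Newton's method refines it to λ ≈ 6.6921. Check (Vieta): the three roots sum to 6, matching tr M = 6.
Thus the eigenvalues (to 4 decimals) are -4.9816 (modulus 4.9816); 4.2895 (modulus 4.2895); 6.6921 (modulus 6.6921). The spectral radius is the largest modulus: r(A) ≈ 6.6921. (Cross-check: r(A) ≤ ||A||_2 ≈ 7.3191; equality holds whenever A is normal, though it can also hold for some non-normal A.)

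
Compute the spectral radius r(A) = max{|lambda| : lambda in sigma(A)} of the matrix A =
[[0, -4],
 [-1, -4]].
r(A) = (4 + sqrt(32))/2 ≈ 4.8284

The eigenvalues of A are the roots of its characteristic polynomial. With M = A (coefficients from the trace and determinant):
  p(λ) = det(λ I - M) = λ^2 + 4λ - 4.
For λ^2 + 4λ - 4 the discriminant is 32. It is nonnegative but not a perfect square, so the roots are real and irrational: λ = (-4 ± sqrt(32))/2 ≈ 0.8284, -4.8284.
Thus the eigenvalues (to 4 decimals) are 0.8284 (modulus 0.8284); -4.8284 (modulus 4.8284). The spectral radius is the largest modulus: r(A) = (4 + sqrt(32))/2 ≈ 4.8284. (Cross-check: r(A) ≤ ||A||_2 ≈ 5.7016; equality holds whenever A is normal, though it can also hold for some non-normal A.)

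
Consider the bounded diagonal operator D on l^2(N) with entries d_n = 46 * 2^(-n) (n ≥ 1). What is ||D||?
||D|| = 23 (attained at n = 1)

For D diagonal, ||D|| = sup_n |d_n|. The sequence d_n = 46 * 2^(-n) is positive and strictly decreasing (ratio 2^(-1) < 1), so the supremum is d_1 = 46/2 = 23. Hence ||D|| = 23.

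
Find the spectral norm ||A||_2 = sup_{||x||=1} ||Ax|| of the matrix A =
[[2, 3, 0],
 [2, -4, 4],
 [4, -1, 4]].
||A||_2 = sqrt((82 + sqrt(1876))/2) ≈ 7.9156 (= sqrt(largest eigenvalue of A^T A))

||A||_2 = sigma_max(A) = sqrt(lambda_max(A^T A)). Form the symmetric matrix M = A^T A =
[[24, -6, 24],
 [-6, 26, -20],
 [24, -20, 32]].
Its characteristic polynomial (trace, sum of principal 2x2 minors, determinant of M give the coefficients) is
  p(λ) = det(λ I - M) = λ^3 - 82λ^2 + 1212λ.
The constant term is 0, so λ = 0 is a root. Dividing out λ leaves p(λ) = λ(λ^2 - 82λ + 1212). For λ^2 - 82λ + 1212 the discriminant is 1876. It is nonnegative but not a perfect square, so the roots are real and irrational: λ = (82 ± sqrt(1876))/2 ≈ 62.6564, 19.3436.
So the eigenvalues of A^T A are ≈ 0, 19.3436, 62.6564 (all ≥ 0, as they must be for A^T A). The largest is λ_max = (82 + sqrt(1876))/2 ≈ 62.6564, hence ||A||_2 = sqrt(λ_max) = sqrt((82 + sqrt(1876))/2) ≈ 7.9156.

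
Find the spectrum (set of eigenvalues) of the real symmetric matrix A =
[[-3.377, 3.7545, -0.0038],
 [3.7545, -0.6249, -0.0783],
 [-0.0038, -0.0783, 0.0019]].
sigma(A) ≈ {-6, 0, 2}

A is real symmetric, so its spectrum consists of real eigenvalues. Expanding the characteristic polynomial of the displayed matrix gives
  det(λ I - A) = p(λ) = λ^3 + (4)λ^2 + (-12)λ + (0).
Solving p(λ) = 0 yields eigenvalues ≈ -6, 0, 2. (A is shown rounded to 4 decimals, so these recover the underlying integer eigenvalues to within that precision.)
Verification: the trace of A = -4 equals the sum of eigenvalues -4, and det(A) ≈ 0.0002 matches the eigenvalue product 0.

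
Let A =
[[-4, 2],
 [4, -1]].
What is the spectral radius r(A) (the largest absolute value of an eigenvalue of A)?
r(A) = (5 + sqrt(41))/2 ≈ 5.7016

The eigenvalues of A are the roots of its characteristic polynomial. With M = A (coefficients from the trace and determinant):
  p(λ) = det(λ I - M) = λ^2 + 5λ - 4.
For λ^2 + 5λ - 4 the discriminant is 41. It is nonnegative but not a perfect square, so the roots are real and irrational: λ = (-5 ± sqrt(41))/2 ≈ 0.7016, -5.7016.
Thus the eigenvalues (to 4 decimals) are 0.7016 (modulus 0.7016); -5.7016 (modulus 5.7016). The spectral radius is the largest modulus: r(A) = (5 + sqrt(41))/2 ≈ 5.7016. (Cross-check: r(A) ≤ ||A||_2 ≈ 6.0467; equality holds whenever A is normal, though it can also hold for some non-normal A.)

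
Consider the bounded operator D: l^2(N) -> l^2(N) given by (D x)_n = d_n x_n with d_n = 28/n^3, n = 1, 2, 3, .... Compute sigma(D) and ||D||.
sigma(D) = {28/n^3 : n ≥ 1} ∪ {0}; ||D|| = 28

A bounded diagonal operator on l^2 with diagonal entries d_n has spectrum equal to the closure of {d_n : n ≥ 1}: every d_n is an eigenvalue (with eigenvector e_n), so {d_n} ⊂ sigma(D); the spectrum is closed, so its closure is too; and for lambda not in the closure, (D - lambda I) has bounded inverse (the diagonal entries 1/(d_n - lambda) are bounded). For our sequence d_n = 28/n^3, n = 1, 2, 3, ...:
  - {d_n} = {28/n^3 : n ≥ 1}; the only limit point is 0
  - closure = {28/n^3 : n ≥ 1} ∪ {0}
For the norm: a diagonal operator has ||D|| = sup_n |d_n|. Here d_n = 28/n^3 is positive and decreasing, so sup_n |d_n| = d_1 = 28. So ||D|| = 28.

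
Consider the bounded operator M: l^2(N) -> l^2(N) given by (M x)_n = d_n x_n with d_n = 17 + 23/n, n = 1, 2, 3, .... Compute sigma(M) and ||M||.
sigma(M) = {17 + 23/n : n ≥ 1} ∪ {17}; ||M|| = 40

A bounded diagonal operator on l^2 with diagonal entries d_n has spectrum equal to the closure of {d_n : n ≥ 1}: every d_n is an eigenvalue (with eigenvector e_n), so {d_n} ⊂ sigma(M); the spectrum is closed, so its closure is too; and for lambda not in the closure, (M - lambda I) has bounded inverse (the diagonal entries 1/(d_n - lambda) are bounded). For our sequence d_n = 17 + 23/n, n = 1, 2, 3, ...:
  - {d_n} = {17 + 23/n : n ≥ 1}; the only limit point is 17
  - closure = {17 + 23/n : n ≥ 1} ∪ {17}
For the norm: a diagonal operator has ||M|| = sup_n |d_n|. Here d_n = 17 + 23/n is positive and decreasing, so sup_n |d_n| = d_1 = 17 + 23 = 40. So ||M|| = 40.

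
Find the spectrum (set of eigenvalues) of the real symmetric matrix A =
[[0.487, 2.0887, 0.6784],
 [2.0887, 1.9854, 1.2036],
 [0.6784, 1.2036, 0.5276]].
sigma(A) ≈ {-1, 0, 4}

A is real symmetric, so its spectrum consists of real eigenvalues. Expanding the characteristic polynomial of the displayed matrix gives
  det(λ I - A) = p(λ) = λ^3 + (-3)λ^2 + (-4)λ + (0).
Solving p(λ) = 0 yields eigenvalues ≈ -1, 0, 4. (A is shown rounded to 4 decimals, so these recover the underlying integer eigenvalues to within that precision.)
Verification: the trace of A = 3 equals the sum of eigenvalues 3, and det(A) ≈ 0.0001 matches the eigenvalue product 0.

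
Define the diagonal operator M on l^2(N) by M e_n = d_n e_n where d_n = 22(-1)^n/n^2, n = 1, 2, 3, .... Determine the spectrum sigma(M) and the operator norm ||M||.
sigma(M) = {22(-1)^n/n^2 : n ≥ 1} ∪ {0}; ||M|| = 22

A bounded diagonal operator on l^2 with diagonal entries d_n has spectrum equal to the closure of {d_n : n ≥ 1}: every d_n is an eigenvalue (with eigenvector e_n), so {d_n} ⊂ sigma(M); the spectrum is closed, so its closure is too; and for lambda not in the closure, (M - lambda I) has bounded inverse (the diagonal entries 1/(d_n - lambda) are bounded). For our sequence d_n = 22(-1)^n/n^2, n = 1, 2, 3, ...:
  - {d_n} = {22(-1)^n/n^2 : n ≥ 1}; the only limit point is 0
  - closure = {22(-1)^n/n^2 : n ≥ 1} ∪ {0}
For the norm: a diagonal operator has ||M|| = sup_n |d_n|. Here |d_n| = 22/n^2 is decreasing, so sup_n |d_n| = |d_1| = 22. So ||M|| = 22.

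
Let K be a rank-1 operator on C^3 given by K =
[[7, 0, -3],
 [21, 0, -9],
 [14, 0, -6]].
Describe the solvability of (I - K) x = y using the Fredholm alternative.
(I - K) is singular (det(I - K) = 0, i.e. 1 ∈ sigma(K)). (I - K) x = y is solvable iff y ⊥ ker((I - K)^*) = span{(7, 0, -3)}, i.e. iff 7y_1 - 3y_3 = 0. When solvable, the solutions are x = y + c·(1, 3, 2), c arbitrary (ker(I - K) = span{(1, 3, 2)}, dimension 1).

K has rank 1, so it is an outer product K = u v^T: every row of K is a multiple of one row vector. Reading off the entries, u = (1, 3, 2) and v = (7, 0, -3) (row i of K equals u_i·v^T). A rank-one matrix u v^T satisfies K u = u (v·u) and kills the (2)-dimensional subspace v^⊥, so its characteristic polynomial is lambda^2 (lambda - v·u) with v·u = tr K = 1. Hence the eigenvalues of I - K are 1 (multiplicity 2) and 1 - (1) = 0, so det(I - K) = 0. (Direct check: I - K =
[[-6, 0, 3],
 [-21, 1, 9],
 [-14, 0, 7]]
has determinant 0.) So 1 is an eigenvalue of K and (I - K) is not invertible. The finite-dimensional Fredholm alternative says: either (I - K) is invertible, or ker(I - K) ≠ {0} and then range(I - K) = ker((I - K)^*)^⊥, with dim ker(I - K) = dim ker((I - K)^*). We are in the second case, so we need both kernels. Kernel of I - K: (I - K) u = u - u (v·u) = u - u = 0, so ker(I - K) = span{u} = span{(1, 3, 2)} (it is exactly 1-dimensional because rank(I - K) = 2). Kernel of the adjoint: K is real, so (I - K)^* = I - K^T = I - v u^T, and (I - v u^T) v = v - v (u·v) = 0; hence ker((I - K)^*) = span{v} = span{(7, 0, -3)}. Therefore (I - K) x = y is solvable iff <y, v> = 0, i.e. iff 7y_1 - 3y_3 = 0. When this holds, K y = u (v·y) = 0, so (I - K) y = y and x = y is a particular solution; the full solution set is the line x = y + c·u = y + c·(1, 3, 2), c ∈ C.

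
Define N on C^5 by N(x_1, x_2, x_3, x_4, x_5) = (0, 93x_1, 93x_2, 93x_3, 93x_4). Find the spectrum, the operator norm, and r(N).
sigma(N) = {0}; ||N|| = 93; r(N) = 0. (N is nilpotent with N^5 = 0.)

On C^5, N is a strictly lower-triangular matrix with 93 on the subdiagonal and zeros elsewhere, so its characteristic polynomial is lambda^5 and every eigenvalue is 0: sigma(N) = {0}. For the operator norm, N e_i = 93e_{i+1} for i = 1, ..., 4 and N e_5 = 0, so the singular values of N are 93 (with multiplicity 4) and 0; hence ||N|| = 93. The spectral radius r(N) = max|lambda| = 0. Note ||N|| > r(N) — characteristic of non-normal nilpotent operators. Indeed N^5 = 0.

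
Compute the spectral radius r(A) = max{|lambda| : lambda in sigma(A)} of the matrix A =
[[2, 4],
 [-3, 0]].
r(A) = sqrt(12) ≈ 3.4641

The eigenvalues of A are the roots of its characteristic polynomial. With M = A (coefficients from the trace and determinant):
  p(λ) = det(λ I - M) = λ^2 - 2λ + 12.
For λ^2 - 2λ + 12 the discriminant is -44. It is negative, so the roots are the complex-conjugate pair λ = 1 ± (sqrt(44)/2) i ≈ 1 ± 3.3166i. For a conjugate pair the product of the roots equals the constant term, so |λ|^2 = 12 and |λ| = sqrt(12) ≈ 3.4641.
Thus the eigenvalues (to 4 decimals) are 1 ± 3.3166i (modulus 3.4641). The spectral radius is the largest modulus: r(A) = sqrt(12) ≈ 3.4641. (Cross-check: r(A) ≤ ||A||_2 ≈ 4.7581; equality holds whenever A is normal, though it can also hold for some non-normal A.)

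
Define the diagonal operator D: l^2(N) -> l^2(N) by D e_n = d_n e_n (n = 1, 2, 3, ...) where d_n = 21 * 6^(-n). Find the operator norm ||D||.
||D|| = 7/2 (attained at n = 1)

For D diagonal, ||D|| = sup_n |d_n|. The sequence d_n = 21 * 6^(-n) is positive and strictly decreasing (ratio 6^(-1) < 1), so the supremum is d_1 = 21/6 = 7/2. Hence ||D|| = 7/2.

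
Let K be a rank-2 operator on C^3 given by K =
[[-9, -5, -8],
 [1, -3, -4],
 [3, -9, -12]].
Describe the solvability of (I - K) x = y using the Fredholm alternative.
(I - K) is invertible (det(I - K) = 189 ≠ 0), so for every y in C^3 the equation (I - K) x = y has a unique solution.

K has rank 2 and factors as K = U V^T = u1 v1^T + u2 v2^T with u1 = (-1, 1, 3), v1 = (3, -1, -1), u2 = (3, 1, 3), v2 = (-2, -2, -3) (multiplying out reproduces the displayed K). The nonzero eigenvalues of U V^T coincide with those of the 2 x 2 matrix G = V^T U = [[v1·u1, v1·u2], [v2·u1, v2·u2]] = [[-7, 5], [-9, -17]], and by the Sylvester determinant identity det(I_3 - U V^T) = det(I_2 - V^T U) = det([[8, -5], [9, 18]]) = (8)(18) - (-5)(9) = 189. (Direct check: I - K =
[[10, 5, 8],
 [-1, 4, 4],
 [-3, 9, 13]]
has determinant 189.) The finite-dimensional Fredholm alternative says: either (I - K) is invertible, or ker(I - K) ≠ {0} and then range(I - K) = ker((I - K)^*)^⊥, with dim ker(I - K) = dim ker((I - K)^*). Since det(I - K) ≠ 0, 1 is not an eigenvalue of K and ker(I - K) = {0}, so we are in the first case: for every y there is a unique x = (I - K)^(-1) y. (Explicitly, by the Woodbury identity, (I - U V^T)^(-1) = I + U (I_2 - G)^(-1) V^T.)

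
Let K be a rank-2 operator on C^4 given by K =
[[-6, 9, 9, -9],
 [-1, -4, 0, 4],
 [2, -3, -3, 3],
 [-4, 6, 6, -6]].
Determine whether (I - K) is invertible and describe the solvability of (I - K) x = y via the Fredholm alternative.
(I - K) is invertible (det(I - K) = 65 ≠ 0), so for every y in C^4 the equation (I - K) x = y has a unique solution.

K has rank 2 and factors as K = U V^T = u1 v1^T + u2 v2^T with u1 = (3, -1, -1, 2), v1 = (-2, 3, 3, -3), u2 = (0, 1, 0, 0), v2 = (-3, -1, 3, 1) (multiplying out reproduces the displayed K). The nonzero eigenvalues of U V^T coincide with those of the 2 x 2 matrix G = V^T U = [[v1·u1, v1·u2], [v2·u1, v2·u2]] = [[-18, 3], [-9, -1]], and by the Sylvester determinant identity det(I_4 - U V^T) = det(I_2 - V^T U) = det([[19, -3], [9, 2]]) = (19)(2) - (-3)(9) = 65. (Direct check: I - K =
[[7, -9, -9, 9],
 [1, 5, 0, -4],
 [-2, 3, 4, -3],
 [4, -6, -6, 7]]
has determinant 65.) The finite-dimensional Fredholm alternative says: either (I - K) is invertible, or ker(I - K) ≠ {0} and then range(I - K) = ker((I - K)^*)^⊥, with dim ker(I - K) = dim ker((I - K)^*). Since det(I - K) ≠ 0, 1 is not an eigenvalue of K and ker(I - K) = {0}, so we are in the first case: for every y there is a unique x = (I - K)^(-1) y. (Explicitly, by the Woodbury identity, (I - U V^T)^(-1) = I + U (I_2 - G)^(-1) V^T.)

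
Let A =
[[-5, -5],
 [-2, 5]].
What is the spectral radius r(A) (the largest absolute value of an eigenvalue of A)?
r(A) = sqrt(140)/2 ≈ 5.9161

The eigenvalues of A are the roots of its characteristic polynomial. With M = A (coefficients from the trace and determinant):
  p(λ) = det(λ I - M) = λ^2 - 35.
For λ^2 - 35 the discriminant is 140. It is nonnegative but not a perfect square, so the roots are real and irrational: λ = ± sqrt(140)/2 ≈ 5.9161, -5.9161.
Thus the eigenvalues (to 4 decimals) are 5.9161 (modulus 5.9161); -5.9161 (modulus 5.9161). The spectral radius is the largest modulus: r(A) = sqrt(140)/2 ≈ 5.9161. (Cross-check: r(A) ≤ ||A||_2 ≈ 7.6033; equality holds whenever A is normal, though it can also hold for some non-normal A.)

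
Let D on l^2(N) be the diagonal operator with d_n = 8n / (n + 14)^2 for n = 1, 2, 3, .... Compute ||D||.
||D|| = 1/7 (attained at n = 14)

For D diagonal, ||D|| = sup_n |d_n|. Treat f(x) = 8x / (x + 14)^2 for real x > 0. By the quotient rule, f'(x) = 8(14 - x)/(x + 14)^3, which is positive for x < 14 and negative for x > 14. So f has a unique maximum at x = 14, and since 14 is a positive integer, the supremum over n ≥ 1 is attained at n = 14: d_14 = 8·14/(14 + 14)^2 = 8·14/784 = 1/7. Hence ||D|| = 1/7.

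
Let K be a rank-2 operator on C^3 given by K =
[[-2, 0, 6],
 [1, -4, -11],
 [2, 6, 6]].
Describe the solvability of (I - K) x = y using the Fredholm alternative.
(I - K) is invertible (det(I - K) = 27 ≠ 0), so for every y in C^3 the equation (I - K) x = y has a unique solution.

K has rank 2 and factors as K = U V^T = u1 v1^T + u2 v2^T with u1 = (2, -3, 1), v1 = (-1, 0, 3), u2 = (0, 2, -3), v2 = (-1, -2, -1) (multiplying out reproduces the displayed K). The nonzero eigenvalues of U V^T coincide with those of the 2 x 2 matrix G = V^T U = [[v1·u1, v1·u2], [v2·u1, v2·u2]] = [[1, -9], [3, -1]], and by the Sylvester determinant identity det(I_3 - U V^T) = det(I_2 - V^T U) = det([[0, 9], [-3, 2]]) = (0)(2) - (9)(-3) = 27. (Direct check: I - K =
[[3, 0, -6],
 [-1, 5, 11],
 [-2, -6, -5]]
has determinant 27.) The finite-dimensional Fredholm alternative says: either (I - K) is invertible, or ker(I - K) ≠ {0} and then range(I - K) = ker((I - K)^*)^⊥, with dim ker(I - K) = dim ker((I - K)^*). Since det(I - K) ≠ 0, 1 is not an eigenvalue of K and ker(I - K) = {0}, so we are in the first case: for every y there is a unique x = (I - K)^(-1) y. (Explicitly, by the Woodbury identity, (I - U V^T)^(-1) = I + U (I_2 - G)^(-1) V^T.)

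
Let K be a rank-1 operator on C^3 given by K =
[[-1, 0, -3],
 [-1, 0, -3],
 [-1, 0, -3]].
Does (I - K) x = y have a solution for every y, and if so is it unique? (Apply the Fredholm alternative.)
(I - K) is invertible (det(I - K) = 5 ≠ 0), so for every y in C^3 the equation (I - K) x = y has a unique solution.

K has rank 1, so it is an outer product K = u v^T: every row of K is a multiple of one row vector. Reading off the entries, u = (1, 1, 1) and v = (-1, 0, -3) (row i of K equals u_i·v^T). A rank-one matrix u v^T satisfies K u = u (v·u) and kills the (2)-dimensional subspace v^⊥, so its characteristic polynomial is lambda^2 (lambda - v·u) with v·u = tr K = -4. Hence the eigenvalues of I - K are 1 (multiplicity 2) and 1 - (-4) = 5, so det(I - K) = 5. (Direct check: I - K =
[[2, 0, 3],
 [1, 1, 3],
 [1, 0, 4]]
has determinant 5.) The finite-dimensional Fredholm alternative says: either (I - K) is invertible, or ker(I - K) ≠ {0} and then range(I - K) = ker((I - K)^*)^⊥, with dim ker(I - K) = dim ker((I - K)^*). Since det(I - K) ≠ 0, 1 is not an eigenvalue of K and ker(I - K) = {0}, so we are in the first case: for every y there is a unique x = (I - K)^(-1) y. Explicitly, by the Sherman–Morrison formula, (I - u v^T)^(-1) = I + u v^T/(1 - v·u), i.e. (I - K)^(-1) = I + K/(5).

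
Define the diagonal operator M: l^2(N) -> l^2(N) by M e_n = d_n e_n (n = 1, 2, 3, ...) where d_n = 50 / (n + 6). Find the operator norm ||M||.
||M|| = 50/7 (attained at n = 1)

For M diagonal, ||M|| = sup_n |d_n| = sup_n 50/(n + 6). This is positive and strictly decreasing in n, so the supremum is attained at n = 1: d_1 = 50/(1 + 6) = 50/7. Hence ||M|| = 50/7.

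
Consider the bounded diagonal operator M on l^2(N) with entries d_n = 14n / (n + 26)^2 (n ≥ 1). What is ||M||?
||M|| = 7/52 (attained at n = 26)

For M diagonal, ||M|| = sup_n |d_n|. Treat f(x) = 14x / (x + 26)^2 for real x > 0. By the quotient rule, f'(x) = 14(26 - x)/(x + 26)^3, which is positive for x < 26 and negative for x > 26. So f has a unique maximum at x = 26, and since 26 is a positive integer, the supremum over n ≥ 1 is attained at n = 26: d_26 = 14·26/(26 + 26)^2 = 14·26/2704 = 7/52. Hence ||M|| = 7/52.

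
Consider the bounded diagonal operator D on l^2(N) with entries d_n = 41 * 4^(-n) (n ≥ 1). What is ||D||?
||D|| = 41/4 (attained at n = 1)

For D diagonal, ||D|| = sup_n |d_n|. The sequence d_n = 41 * 4^(-n) is positive and strictly decreasing (ratio 4^(-1) < 1), so the supremum is d_1 = 41/4. Hence ||D|| = 41/4.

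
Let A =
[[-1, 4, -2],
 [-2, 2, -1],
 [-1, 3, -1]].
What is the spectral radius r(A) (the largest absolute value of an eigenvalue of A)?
r(A) ≈ 2.4963

The eigenvalues of A are the roots of its characteristic polynomial. With M = A (coefficients from the trace, the sum of principal 2x2 minors, and det A):
  p(λ) = det(λ I - M) = λ^3 + 6λ - 3.
No integer candidate from the rational root theorem (±divisors of 3) is a root, so the roots are irrational. The cubic discriminant is Δ = -1107 < 0, so there is one real root and a complex-conjugate pair. p(0) = -3 and p(1) = 4 have opposite signs, so a root lies in (0, 1); Newton's method refines it to λ ≈ 0.4814. Dividing out (λ - (0.4814)) leaves approximately λ^2 + 0.4814λ + 6.2318. For λ^2 + 0.4814λ + 6.2318 the discriminant is -24.6953. It is negative, so the remaining roots are the complex-conjugate pair λ ≈ -0.2407 ± 2.4847i. Their product equals the constant term, so |λ|^2 ≈ 6.2318 and |λ| ≈ 2.4963.
Thus the eigenvalues (to 4 decimals) are 0.4814 (modulus 0.4814); -0.2407 ± 2.4847i (modulus 2.4963). The spectral radius is the largest modulus: r(A) ≈ 2.4963. (Cross-check: r(A) ≤ ||A||_2 ≈ 6.2648; equality holds whenever A is normal, though it can also hold for some non-normal A.)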